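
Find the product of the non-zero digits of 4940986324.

1492992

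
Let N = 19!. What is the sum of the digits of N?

19! = 121645100408832000
Sum of its 18 digits: 45.

45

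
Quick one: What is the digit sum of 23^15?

23^15 = 266635235464391245607
Sum of its 21 digits: 89.

89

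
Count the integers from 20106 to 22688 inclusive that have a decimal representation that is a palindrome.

The integers in [20106, 22688] that have a decimal representation that is a palindrome: 20202, 20302, 20402, 20502, 20602, 20702, …, 22522, 22622.
25 qualify.

25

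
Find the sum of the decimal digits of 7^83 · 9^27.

441

7^83 · 9^27 = 808509404692859460199616854502260384442891590062041334540891787951682784598066141294149751043967
Sum of its 96 digits: 441.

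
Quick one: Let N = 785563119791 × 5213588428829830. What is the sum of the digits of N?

785563119791 × 5213588428829830 = 4095602791457819222244165530
Sum of its 28 digits: 113.

113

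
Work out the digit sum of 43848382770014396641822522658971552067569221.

4+3+8+4+8+3+8+2+7+7+0+0+1+4+3+9+6+6+4+1+8+2+2+5+2+2+6+5+8+9+7+1+5+5+2+0+6+7+5+6+9+2+2+1 = 195

195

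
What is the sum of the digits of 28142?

2+8+1+4+2 = 17

17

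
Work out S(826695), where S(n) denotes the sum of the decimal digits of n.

8+2+6+6+9+5 = 36

36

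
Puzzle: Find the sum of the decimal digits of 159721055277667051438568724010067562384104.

170

1+5+9+7+2+1+0+5+5+2+7+7+6+6+7+0+5+1+4+3+8+5+6+8+7+2+4+0+1+0+0+6+7+5+6+2+3+8+4+1+0+4 = 170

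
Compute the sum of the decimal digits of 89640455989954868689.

130

8+9+6+4+0+4+5+5+9+8+9+9+5+4+8+6+8+6+8+9 = 130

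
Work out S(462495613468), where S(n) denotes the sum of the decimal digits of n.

58

4+6+2+4+9+5+6+1+3+4+6+8 = 58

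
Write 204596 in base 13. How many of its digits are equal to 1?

1

204596 in base 13 is 72182.
The digit 1 appears 1 time.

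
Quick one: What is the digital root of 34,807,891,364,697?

3+4+8+0+7+8+9+1+3+6+4+6+9+7 = 75
7+5 = 12
1+2 = 3

3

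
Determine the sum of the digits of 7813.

19

7+8+1+3 = 19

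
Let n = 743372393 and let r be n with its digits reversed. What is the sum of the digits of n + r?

37

Reversal of 743372393 is 393273347; 743372393 + 393273347 = 1136645740.
Digit sum of 1136645740: 1+1+3+6+6+4+5+7+4+0 = 37.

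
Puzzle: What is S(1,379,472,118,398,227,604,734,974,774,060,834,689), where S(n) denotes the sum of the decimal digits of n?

180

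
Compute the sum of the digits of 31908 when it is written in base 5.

8

31908 in base 5 is 2010113.
Digit sum: 2+0+1+0+1+1+3 = 8.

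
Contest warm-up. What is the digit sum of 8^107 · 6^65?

684

8^107 · 6^65 = 1623528373963500532098482402008882064343283254912008757886356585965315496836845227624962760932474766692485659917823861885538168967314154416402071552
Sum of its 148 digits: 684.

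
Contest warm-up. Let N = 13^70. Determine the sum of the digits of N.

13^70 = 946312684517285425602088507550312255344648571553386120579525970592441865195449
Sum of its 78 digits: 346.

346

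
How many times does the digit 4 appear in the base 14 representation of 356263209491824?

1

356263209491824 in base 14 is 63D9334B3DCAC.
The digit 4 appears 1 time.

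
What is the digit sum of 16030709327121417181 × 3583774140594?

141

16030709327121417181 × 3583774140594 = 57450441541916776873729621145514
Sum of its 32 digits: 141.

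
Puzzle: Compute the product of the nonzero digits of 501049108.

1440

5×1×4×9×1×8 = 1440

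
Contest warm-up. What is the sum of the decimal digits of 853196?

8+5+3+1+9+6 = 32

32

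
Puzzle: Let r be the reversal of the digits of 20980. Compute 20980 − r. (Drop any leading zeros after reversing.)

Reverse of 20980 is 8902.
20980 − 8902 = 12078

12078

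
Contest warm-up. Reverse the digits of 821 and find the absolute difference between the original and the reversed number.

Reverse of 821 is 128.
|821 − 128| = 693

693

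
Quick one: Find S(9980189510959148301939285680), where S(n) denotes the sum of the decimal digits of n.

9+9+8+0+1+8+9+5+1+0+9+5+9+1+4+8+3+0+1+9+3+9+2+8+5+6+8+0 = 140

140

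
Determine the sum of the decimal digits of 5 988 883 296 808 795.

103

5+9+8+8+8+8+3+2+9+6+8+0+8+7+9+5 = 103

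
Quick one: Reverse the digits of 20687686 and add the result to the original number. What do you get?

89366288

Reverse of 20687686 is 68678602.
20687686 + 68678602 = 89366288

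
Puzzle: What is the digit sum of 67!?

67! = 36471110918188685288249859096605464427167635314049524593701628500267962436943872000000000000000
Sum of its 95 digits: 369.

369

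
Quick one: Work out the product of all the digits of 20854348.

2×0×8×5×4×3×4×8 = 0

0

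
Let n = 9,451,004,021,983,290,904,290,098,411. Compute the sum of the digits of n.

104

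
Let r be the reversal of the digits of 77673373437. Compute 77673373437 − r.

4236035760

Reverse of 77673373437 is 73437337677.
77673373437 − 73437337677 = 4236035760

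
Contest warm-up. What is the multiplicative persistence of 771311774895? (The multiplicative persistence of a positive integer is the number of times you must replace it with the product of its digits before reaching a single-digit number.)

771311774895 → 10372320 → 0 (2 steps)

2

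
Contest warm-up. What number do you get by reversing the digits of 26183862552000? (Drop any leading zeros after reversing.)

25526838162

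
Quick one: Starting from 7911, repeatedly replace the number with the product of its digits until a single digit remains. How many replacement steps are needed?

7911 → 63 → 18 → 8 (3 steps)

3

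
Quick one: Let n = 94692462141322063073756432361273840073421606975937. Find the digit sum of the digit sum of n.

First digit sum: 204.
2+0+4 = 6.

6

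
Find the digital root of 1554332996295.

1+5+5+4+3+3+2+9+9+6+2+9+5 = 63
6+3 = 9

9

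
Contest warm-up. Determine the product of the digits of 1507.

1×5×0×7 = 0

0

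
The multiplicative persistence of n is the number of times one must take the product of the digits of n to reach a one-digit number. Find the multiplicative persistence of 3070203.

1

3070203 → 0 (1 step)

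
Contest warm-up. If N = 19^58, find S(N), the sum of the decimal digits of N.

19^58 = 147132581620420448213882032847979675383852886669516818427458744956737812041
Sum of its 75 digits: 352.

352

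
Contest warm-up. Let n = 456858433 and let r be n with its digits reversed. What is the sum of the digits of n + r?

Reversal of 456858433 is 334858654; 456858433 + 334858654 = 791717087.
Digit sum of 791717087: 7+9+1+7+1+7+0+8+7 = 47.

47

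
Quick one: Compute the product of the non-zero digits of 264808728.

344064

2×6×4×8×8×7×2×8 = 344064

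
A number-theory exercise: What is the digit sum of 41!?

144

41! = 33452526613163807108170062053440751665152000000000
Sum of its 50 digits: 144.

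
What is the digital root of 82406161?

1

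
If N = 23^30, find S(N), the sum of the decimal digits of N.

23^30 = 71094348791151363024389554286420996798449
Sum of its 41 digits: 199.

199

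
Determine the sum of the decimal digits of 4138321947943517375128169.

4+1+3+8+3+2+1+9+4+7+9+4+3+5+1+7+3+7+5+1+2+8+1+6+9 = 113

113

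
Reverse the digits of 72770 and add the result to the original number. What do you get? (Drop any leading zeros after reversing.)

80497

Reverse of 72770 is 7727.
72770 + 7727 = 80497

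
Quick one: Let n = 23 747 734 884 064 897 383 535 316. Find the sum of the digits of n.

2+3+7+4+7+7+3+4+8+8+4+0+6+4+8+9+7+3+8+3+5+3+5+3+1+6 = 128

128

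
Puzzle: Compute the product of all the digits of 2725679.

2×7×2×5×6×7×9 = 52920

52920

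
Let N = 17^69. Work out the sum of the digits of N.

404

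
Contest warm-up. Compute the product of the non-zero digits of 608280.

6×8×2×8 = 768

768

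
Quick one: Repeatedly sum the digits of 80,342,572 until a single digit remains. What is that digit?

8+0+3+4+2+5+7+2 = 31
3+1 = 4

4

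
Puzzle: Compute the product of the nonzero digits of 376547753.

1852200

3×7×6×5×4×7×7×5×3 = 1852200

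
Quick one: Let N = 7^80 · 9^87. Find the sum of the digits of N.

7^80 · 9^87 = 4235859264754383718081699754905938332392296868735927621971655844073060896793800432269150262425911098782276009334103766211974666199789806063805701883769
Sum of its 151 digits: 720.

720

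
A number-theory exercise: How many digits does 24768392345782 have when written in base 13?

13

24768392345782 in base 13 is 10A88598AB057, which has 13 digits.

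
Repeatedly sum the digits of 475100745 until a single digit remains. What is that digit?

4+7+5+1+0+0+7+4+5 = 33
3+3 = 6
(Equivalently, 475100745 mod 9 = 6.)

6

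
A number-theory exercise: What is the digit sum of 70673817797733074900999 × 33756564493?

70673817797733074900999 × 33756564493 = 2385705288455707772094772333628507
Sum of its 34 digits: 158.

158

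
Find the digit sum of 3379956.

3+3+7+9+9+5+6 = 42

42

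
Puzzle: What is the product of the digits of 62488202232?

0

6×2×4×8×8×2×0×2×2×3×2 = 0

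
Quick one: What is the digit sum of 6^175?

603

6^175 = 15013046064207700440850486470079202884937002535472284172296769084212558761610464838598137095374018566479537904887349601354843846529253376
Sum of its 137 digits: 603.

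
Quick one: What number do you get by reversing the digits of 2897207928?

Reversing 2897207928 gives 8297027982.

8297027982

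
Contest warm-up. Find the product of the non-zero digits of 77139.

1323

7×7×1×3×9 = 1323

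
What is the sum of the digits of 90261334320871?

49

9+0+2+6+1+3+3+4+3+2+0+8+7+1 = 49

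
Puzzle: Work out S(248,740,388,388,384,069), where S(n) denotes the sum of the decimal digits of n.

93

2+4+8+7+4+0+3+8+8+3+8+8+3+8+4+0+6+9 = 93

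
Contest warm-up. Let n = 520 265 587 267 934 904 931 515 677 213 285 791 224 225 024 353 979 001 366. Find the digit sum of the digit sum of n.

7

First digit sum: 241.
2+4+1 = 7.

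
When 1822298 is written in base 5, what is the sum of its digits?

22

1822298 in base 5 is 431303143.
Digit sum: 4+3+1+3+0+3+1+4+3 = 22.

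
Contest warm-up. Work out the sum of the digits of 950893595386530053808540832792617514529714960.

9+5+0+8+9+3+5+9+5+3+8+6+5+3+0+0+5+3+8+0+8+5+4+0+8+3+2+7+9+2+6+1+7+5+1+4+5+2+9+7+1+4+9+6+0 = 209

209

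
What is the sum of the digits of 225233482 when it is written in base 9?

225233482 in base 9 is 520731224.
Digit sum: 5+2+0+7+3+1+2+2+4 = 26.

26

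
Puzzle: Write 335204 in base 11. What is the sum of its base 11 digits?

24

335204 in base 11 is 209931.
Digit sum: 2+0+9+9+3+1 = 24.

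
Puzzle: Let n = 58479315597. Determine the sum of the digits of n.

63

5+8+4+7+9+3+1+5+5+9+7 = 63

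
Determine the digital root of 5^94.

The digital root of n equals n mod 9 (or 9 when 9 | n), so we need 5^94 mod 9.
5^94 ≡ 4 (mod 9), so the digital root is 4.

4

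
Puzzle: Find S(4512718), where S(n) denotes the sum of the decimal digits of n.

4+5+1+2+7+1+8 = 28

28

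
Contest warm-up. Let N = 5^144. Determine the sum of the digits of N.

460

5^144 = 44841550858394146269559346665277316200968382140048504696226185084473314645947539247572422027587890625
Sum of its 101 digits: 460.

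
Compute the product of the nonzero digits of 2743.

2×7×4×3 = 168

168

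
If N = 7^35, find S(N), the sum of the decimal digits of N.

157

7^35 = 378818692265664781682717625943
Sum of its 30 digits: 157.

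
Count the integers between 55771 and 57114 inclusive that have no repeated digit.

384

The integers in [55771, 57114] that have no repeated digit: 56012, 56013, 56014, 56017, 56018, 56019, …, 57108, 57109.
384 qualify.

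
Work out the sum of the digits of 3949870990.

3+9+4+9+8+7+0+9+9+0 = 58

58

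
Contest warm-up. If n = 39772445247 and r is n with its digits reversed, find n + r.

114026873040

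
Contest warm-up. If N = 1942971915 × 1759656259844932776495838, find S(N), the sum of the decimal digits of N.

183

1942971915 × 1759656259844932776495838 = 3418962692932646639794385348389770
Sum of its 34 digits: 183.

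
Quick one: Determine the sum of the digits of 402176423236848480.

72

4+0+2+1+7+6+4+2+3+2+3+6+8+4+8+4+8+0 = 72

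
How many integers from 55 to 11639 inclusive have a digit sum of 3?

The integers in [55, 11639] that have a digit sum of 3: 102, 111, 120, 201, 210, 300, …, 11010, 11100.
25 qualify.

25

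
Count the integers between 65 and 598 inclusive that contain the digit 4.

The integers in [65, 598] that contain the digit 4: 74, 84, 94, 104, 114, 124, …, 584, 594.
179 qualify.

179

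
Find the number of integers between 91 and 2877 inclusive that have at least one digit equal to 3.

The integers in [91, 2877] that have at least one digit equal to 3: 93, 103, 113, 123, 130, 131, …, 2863, 2873.
774 qualify.

774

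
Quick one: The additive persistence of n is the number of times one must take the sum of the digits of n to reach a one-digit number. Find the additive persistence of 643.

2

643 → 13 → 4 (2 steps)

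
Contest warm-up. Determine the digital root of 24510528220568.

5

2+4+5+1+0+5+2+8+2+2+0+5+6+8 = 50
5+0 = 5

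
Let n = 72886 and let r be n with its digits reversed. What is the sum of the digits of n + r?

Reversal of 72886 is 68827; 72886 + 68827 = 141713.
Digit sum of 141713: 1+4+1+7+1+3 = 17.

17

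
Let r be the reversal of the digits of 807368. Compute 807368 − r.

Reverse of 807368 is 863708.
807368 − 863708 = -56340

-56340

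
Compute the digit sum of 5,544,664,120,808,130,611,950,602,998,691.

129

5+5+4+4+6+6+4+1+2+0+8+0+8+1+3+0+6+1+1+9+5+0+6+0+2+9+9+8+6+9+1 = 129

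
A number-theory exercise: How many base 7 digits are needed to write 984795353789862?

18

984795353789862 in base 7 is 414301054625641626, which has 18 digits.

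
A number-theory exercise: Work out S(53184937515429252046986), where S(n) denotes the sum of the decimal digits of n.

108

5+3+1+8+4+9+3+7+5+1+5+4+2+9+2+5+2+0+4+6+9+8+6 = 108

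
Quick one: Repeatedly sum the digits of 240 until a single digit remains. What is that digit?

2+4+0 = 6
(Equivalently, 240 mod 9 = 6.)

6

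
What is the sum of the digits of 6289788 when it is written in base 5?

6289788 in base 5 is 3102233123.
Digit sum: 3+1+0+2+2+3+3+1+2+3 = 20.

20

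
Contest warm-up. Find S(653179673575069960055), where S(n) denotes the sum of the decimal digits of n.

104

6+5+3+1+7+9+6+7+3+5+7+5+0+6+9+9+6+0+0+5+5 = 104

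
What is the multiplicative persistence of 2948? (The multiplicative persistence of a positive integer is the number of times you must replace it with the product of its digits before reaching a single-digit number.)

3

2948 → 576 → 210 → 0 (3 steps)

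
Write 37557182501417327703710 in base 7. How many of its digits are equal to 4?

37557182501417327703710 in base 7 is 400016000014333142035430030.
The digit 4 appears 4 times.

4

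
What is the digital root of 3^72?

9

The digital root of n equals n mod 9 (or 9 when 9 | n), so we need 3^72 mod 9.
3^72 ≡ 0 (mod 9), so the digital root is 9.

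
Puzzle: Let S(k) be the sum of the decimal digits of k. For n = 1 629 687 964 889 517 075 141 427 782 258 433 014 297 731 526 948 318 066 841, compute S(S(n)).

13

First digit sum: 274.
2+7+4 = 13.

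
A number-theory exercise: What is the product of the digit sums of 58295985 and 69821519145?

2601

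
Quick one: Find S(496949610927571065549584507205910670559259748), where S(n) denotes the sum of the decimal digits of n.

221

4+9+6+9+4+9+6+1+0+9+2+7+5+7+1+0+6+5+5+4+9+5+8+4+5+0+7+2+0+5+9+1+0+6+7+0+5+5+9+2+5+9+7+4+8 = 221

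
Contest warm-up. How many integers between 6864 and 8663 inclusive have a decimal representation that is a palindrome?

18

The integers in [6864, 8663] that have a decimal representation that is a palindrome: 6886, 6996, 7007, 7117, 7227, 7337, …, 8448, 8558.
18 qualify.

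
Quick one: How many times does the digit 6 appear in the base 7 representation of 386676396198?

5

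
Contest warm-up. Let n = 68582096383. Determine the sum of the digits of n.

58

6+8+5+8+2+0+9+6+3+8+3 = 58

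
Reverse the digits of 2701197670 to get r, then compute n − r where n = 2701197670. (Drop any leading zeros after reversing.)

1933286598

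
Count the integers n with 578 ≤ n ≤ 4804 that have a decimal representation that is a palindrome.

80

The integers in [578, 4804] that have a decimal representation that is a palindrome: 585, 595, 606, 616, 626, 636, …, 4664, 4774.
80 qualify.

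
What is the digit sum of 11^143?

671

11^143 = 83014504043516114238617518660326556546313176546869065167631121744471596699130380985009587786399115839577732012779161958204432129542465376847858357731
Sum of its 149 digits: 671.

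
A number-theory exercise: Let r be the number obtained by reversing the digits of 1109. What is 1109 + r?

10120

Reverse of 1109 is 9011.
1109 + 9011 = 10120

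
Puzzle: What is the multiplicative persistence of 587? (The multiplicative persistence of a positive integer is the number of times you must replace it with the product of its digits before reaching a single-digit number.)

2

587 → 280 → 0 (2 steps)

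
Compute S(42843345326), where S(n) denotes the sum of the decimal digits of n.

44

4+2+8+4+3+3+4+5+3+2+6 = 44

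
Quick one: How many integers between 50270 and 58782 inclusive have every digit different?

2574

The integers in [50270, 58782] that have every digit different: 50271, 50273, 50274, 50276, 50278, 50279, …, 58764, 58769.
2574 qualify.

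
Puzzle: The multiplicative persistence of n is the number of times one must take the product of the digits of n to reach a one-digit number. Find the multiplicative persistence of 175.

3

175 → 35 → 15 → 5 (3 steps)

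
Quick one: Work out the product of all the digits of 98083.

0

9×8×0×8×3 = 0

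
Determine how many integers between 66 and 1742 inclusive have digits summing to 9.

The integers in [66, 1742] that have digits summing to 9: 72, 81, 90, 108, 117, 126, …, 1701, 1710.
92 qualify.

92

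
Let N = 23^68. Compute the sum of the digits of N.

23^68 = 395815547546888589884785370897911374203232682951121784754739562406761602882294255015821358881
Sum of its 93 digits: 448.

448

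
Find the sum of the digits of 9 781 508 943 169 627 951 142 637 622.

133

9+7+8+1+5+0+8+9+4+3+1+6+9+6+2+7+9+5+1+1+4+2+6+3+7+6+2+2 = 133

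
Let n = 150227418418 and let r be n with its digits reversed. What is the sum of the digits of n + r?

Reversal of 150227418418 is 814814722051; 150227418418 + 814814722051 = 965042140469.
Digit sum of 965042140469: 9+6+5+0+4+2+1+4+0+4+6+9 = 50.

50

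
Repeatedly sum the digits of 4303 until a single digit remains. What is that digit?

4+3+0+3 = 10
1+0 = 1
(Equivalently, 4303 mod 9 = 1.)

1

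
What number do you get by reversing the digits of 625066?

Reversing 625066 gives 660526.

660526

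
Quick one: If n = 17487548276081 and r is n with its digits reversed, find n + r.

35554832854552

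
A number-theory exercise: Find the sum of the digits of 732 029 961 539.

56

7+3+2+0+2+9+9+6+1+5+3+9 = 56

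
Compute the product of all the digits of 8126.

8×1×2×6 = 96

96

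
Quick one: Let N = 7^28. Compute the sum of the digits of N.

133

7^28 = 459986536544739960976801
Sum of its 24 digits: 133.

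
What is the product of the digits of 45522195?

18000

4×5×5×2×2×1×9×5 = 18000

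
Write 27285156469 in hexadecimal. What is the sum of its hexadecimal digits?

49

27285156469 in base 16 is 65A527275.
Digit sum: 6+5+10+5+2+7+2+7+5 = 49.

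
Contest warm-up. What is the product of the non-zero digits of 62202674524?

6×2×2×2×6×7×4×5×2×4 = 322560

322560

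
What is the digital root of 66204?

6+6+2+0+4 = 18
1+8 = 9

9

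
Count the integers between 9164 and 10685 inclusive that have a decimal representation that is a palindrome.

The integers in [9164, 10685] that have a decimal representation that is a palindrome: 9229, 9339, 9449, 9559, 9669, 9779, …, 10501, 10601.
15 qualify.

15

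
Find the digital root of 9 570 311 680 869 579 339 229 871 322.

9+5+7+0+3+1+1+6+8+0+8+6+9+5+7+9+3+3+9+2+2+9+8+7+1+3+2+2 = 135
1+3+5 = 9

9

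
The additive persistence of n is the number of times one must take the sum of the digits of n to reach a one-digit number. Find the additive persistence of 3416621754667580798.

3416621754667580798 → 95 → 14 → 5 (3 steps)

3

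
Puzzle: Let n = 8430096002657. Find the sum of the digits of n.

8+4+3+0+0+9+6+0+0+2+6+5+7 = 50

50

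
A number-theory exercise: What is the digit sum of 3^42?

90

3^42 = 109418989131512359209
Sum of its 21 digits: 90.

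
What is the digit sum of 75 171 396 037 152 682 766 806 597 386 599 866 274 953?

7+5+1+7+1+3+9+6+0+3+7+1+5+2+6+8+2+7+6+6+8+0+6+5+9+7+3+8+6+5+9+9+8+6+6+2+7+4+9+5+3 = 217

217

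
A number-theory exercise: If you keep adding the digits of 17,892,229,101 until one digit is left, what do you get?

6

1+7+8+9+2+2+2+9+1+0+1 = 42
4+2 = 6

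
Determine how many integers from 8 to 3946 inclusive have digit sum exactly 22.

125

The integers in [8, 3946] that have digit sum exactly 22: 499, 589, 598, 679, 688, 697, …, 3937, 3946.
125 qualify.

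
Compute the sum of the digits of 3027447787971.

66

3+0+2+7+4+4+7+7+8+7+9+7+1 = 66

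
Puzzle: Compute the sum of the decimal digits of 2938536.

2+9+3+8+5+3+6 = 36

36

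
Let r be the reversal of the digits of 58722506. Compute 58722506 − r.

Reverse of 58722506 is 60522785.
58722506 − 60522785 = -1800279

-1800279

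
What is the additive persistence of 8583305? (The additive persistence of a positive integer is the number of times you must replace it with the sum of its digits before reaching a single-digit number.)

8583305 → 32 → 5 (2 steps)

2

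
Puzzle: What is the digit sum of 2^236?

337

2^236 = 110427941548649020598956093796432407239217743554726184882600387580788736
Sum of its 72 digits: 337.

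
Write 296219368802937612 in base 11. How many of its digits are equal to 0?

2

296219368802937612 in base 11 is 64A0468A90927511A.
The digit 0 appears 2 times.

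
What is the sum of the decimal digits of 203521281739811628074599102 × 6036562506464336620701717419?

248

203521281739811628074599102 × 6036562506464336620701717419 = 1228568938618111705741888189465358512076410861315157738
Sum of its 55 digits: 248.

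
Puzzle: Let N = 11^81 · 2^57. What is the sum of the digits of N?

496

11^81 · 2^57 = 324726140397568738904037349824055343742808946994475713565716695686073593676353155573763835936156680192
Sum of its 102 digits: 496.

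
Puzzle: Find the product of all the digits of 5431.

5×4×3×1 = 60

60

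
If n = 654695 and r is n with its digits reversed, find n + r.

1251151

Reverse of 654695 is 596456.
654695 + 596456 = 1251151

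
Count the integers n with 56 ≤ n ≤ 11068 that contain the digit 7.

The integers in [56, 11068] that contain the digit 7: 57, 67, 70, 71, 72, 73, …, 11057, 11067.
3712 qualify.

3712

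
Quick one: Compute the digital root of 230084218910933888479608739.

4

2+3+0+0+8+4+2+1+8+9+1+0+9+3+3+8+8+8+4+7+9+6+0+8+7+3+9 = 130
1+3+0 = 4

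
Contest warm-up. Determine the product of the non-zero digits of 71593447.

105840

7×1×5×9×3×4×4×7 = 105840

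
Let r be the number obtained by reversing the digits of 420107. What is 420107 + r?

1121131

Reverse of 420107 is 701024.
420107 + 701024 = 1121131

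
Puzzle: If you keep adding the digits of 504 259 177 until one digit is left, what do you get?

4

5+0+4+2+5+9+1+7+7 = 40
4+0 = 4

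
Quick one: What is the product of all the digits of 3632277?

3×6×3×2×2×7×7 = 10584

10584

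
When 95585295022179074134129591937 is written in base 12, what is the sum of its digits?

95585295022179074134129591937 in base 12 is 842465B37AB1311076A50261315.
Digit sum: 8+4+2+4+6+5+11+3+7+10+11+1+3+1+1+0+7+6+10+5+0+2+6+1+3+1+5 = 123.

123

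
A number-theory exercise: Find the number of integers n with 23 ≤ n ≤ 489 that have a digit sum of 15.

The integers in [23, 489] that have a digit sum of 15: 69, 78, 87, 96, 159, 168, …, 474, 483.
29 qualify.

29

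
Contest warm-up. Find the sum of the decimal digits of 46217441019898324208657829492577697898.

201

4+6+2+1+7+4+4+1+0+1+9+8+9+8+3+2+4+2+0+8+6+5+7+8+2+9+4+9+2+5+7+7+6+9+7+8+9+8 = 201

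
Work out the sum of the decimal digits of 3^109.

234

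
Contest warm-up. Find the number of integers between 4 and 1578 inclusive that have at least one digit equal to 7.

382

The integers in [4, 1578] that have at least one digit equal to 7: 7, 17, 27, 37, 47, 57, …, 1577, 1578.
382 qualify.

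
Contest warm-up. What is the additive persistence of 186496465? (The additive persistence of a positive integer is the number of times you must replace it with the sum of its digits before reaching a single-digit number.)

186496465 → 49 → 13 → 4 (3 steps)

3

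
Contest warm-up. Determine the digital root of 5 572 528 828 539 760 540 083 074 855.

5

5+5+7+2+5+2+8+8+2+8+5+3+9+7+6+0+5+4+0+0+8+3+0+7+4+8+5+5 = 131
1+3+1 = 5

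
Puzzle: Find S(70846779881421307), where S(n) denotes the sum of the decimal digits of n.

82

7+0+8+4+6+7+7+9+8+8+1+4+2+1+3+0+7 = 82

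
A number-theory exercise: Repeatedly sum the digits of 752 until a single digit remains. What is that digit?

5

7+5+2 = 14
1+4 = 5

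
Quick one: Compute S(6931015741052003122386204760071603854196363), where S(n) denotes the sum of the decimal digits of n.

6+9+3+1+0+1+5+7+4+1+0+5+2+0+0+3+1+2+2+3+8+6+2+0+4+7+6+0+0+7+1+6+0+3+8+5+4+1+9+6+3+6+3 = 150

150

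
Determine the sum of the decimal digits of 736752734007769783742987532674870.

170

7+3+6+7+5+2+7+3+4+0+0+7+7+6+9+7+8+3+7+4+2+9+8+7+5+3+2+6+7+4+8+7+0 = 170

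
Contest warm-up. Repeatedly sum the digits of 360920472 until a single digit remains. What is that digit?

3+6+0+9+2+0+4+7+2 = 33
3+3 = 6

6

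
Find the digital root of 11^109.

2

The digital root of n equals n mod 9 (or 9 when 9 | n), so we need 11^109 mod 9.
11^109 ≡ 2 (mod 9), so the digital root is 2.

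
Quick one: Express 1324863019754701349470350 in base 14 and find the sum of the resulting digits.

1324863019754701349470350 in base 14 is 11B98660411392DA5BC11C.
Digit sum: 1+1+11+9+8+6+6+0+4+1+1+3+9+2+13+10+5+11+12+1+1+12 = 127.

127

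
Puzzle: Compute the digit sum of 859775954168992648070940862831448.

176

8+5+9+7+7+5+9+5+4+1+6+8+9+9+2+6+4+8+0+7+0+9+4+0+8+6+2+8+3+1+4+4+8 = 176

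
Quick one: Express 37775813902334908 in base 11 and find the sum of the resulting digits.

88

37775813902334908 in base 11 is 90525A1787481894.
Digit sum: 9+0+5+2+5+10+1+7+8+7+4+8+1+8+9+4 = 88.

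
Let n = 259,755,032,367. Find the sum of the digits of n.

54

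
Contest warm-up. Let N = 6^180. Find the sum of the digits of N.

639

6^180 = 116741446195279078628053382791335881633270131715832481723779676398836856930282974584939114053628368372944886748404030500135265750611474251776
Sum of its 141 digits: 639.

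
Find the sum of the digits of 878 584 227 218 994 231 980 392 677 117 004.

8+7+8+5+8+4+2+2+7+2+1+8+9+9+4+2+3+1+9+8+0+3+9+2+6+7+7+1+1+7+0+0+4 = 154

154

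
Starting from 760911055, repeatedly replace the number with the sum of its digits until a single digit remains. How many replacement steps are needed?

2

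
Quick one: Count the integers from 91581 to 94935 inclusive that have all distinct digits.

The integers in [91581, 94935] that have all distinct digits: 91582, 91583, 91584, 91586, 91587, 91602, …, 94875, 94876.
1139 qualify.

1139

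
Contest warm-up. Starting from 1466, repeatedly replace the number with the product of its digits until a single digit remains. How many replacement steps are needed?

1466 → 144 → 16 → 6 (3 steps)

3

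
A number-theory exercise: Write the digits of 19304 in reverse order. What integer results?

Reversing 19304 gives 40391.

40391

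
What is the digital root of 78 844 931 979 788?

7+8+8+4+4+9+3+1+9+7+9+7+8+8 = 92
9+2 = 11
1+1 = 2
(Equivalently, 78 844 931 979 788 mod 9 = 2.)

2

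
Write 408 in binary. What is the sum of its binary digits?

4

408 in base 2 is 110011000.
Digit sum: 1+1+0+0+1+1+0+0+0 = 4.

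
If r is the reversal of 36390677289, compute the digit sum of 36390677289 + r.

Reversal of 36390677289 is 98277609363; 36390677289 + 98277609363 = 134668286652.
Digit sum of 134668286652: 1+3+4+6+6+8+2+8+6+6+5+2 = 57.

57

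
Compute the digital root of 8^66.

The digital root of n equals n mod 9 (or 9 when 9 | n), so we need 8^66 mod 9.
8^66 ≡ 1 (mod 9), so the digital root is 1.

1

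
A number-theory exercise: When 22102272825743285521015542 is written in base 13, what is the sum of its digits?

174

22102272825743285521015542 in base 13 is 6B5C8726A7A289C908B6CB2.
Digit sum: 6+11+5+12+8+7+2+6+10+7+10+2+8+9+12+9+0+8+11+6+12+11+2 = 174.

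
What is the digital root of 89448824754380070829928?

8+9+4+4+8+8+2+4+7+5+4+3+8+0+0+7+0+8+2+9+9+2+8 = 119
1+1+9 = 11
1+1 = 2

2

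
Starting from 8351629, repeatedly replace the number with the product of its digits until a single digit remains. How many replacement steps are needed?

2

8351629 → 12960 → 0 (2 steps)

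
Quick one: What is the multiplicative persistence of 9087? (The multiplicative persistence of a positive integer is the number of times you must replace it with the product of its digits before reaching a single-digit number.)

9087 → 0 (1 step)

1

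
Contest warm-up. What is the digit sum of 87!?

495

87! = 2107757298379527717213600518699389595229783738061356212322972511214654115727593174080683423236414793504734471782400000000000000000000
Sum of its 133 digits: 495.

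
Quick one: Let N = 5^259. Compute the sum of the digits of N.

833

5^259 = 10795210693868055781732939828500499463895000455545351731279629337710739753953033822464384379340360283200684117432687079496243873683539933367066254721322593468357808887958526611328125
Sum of its 182 digits: 833.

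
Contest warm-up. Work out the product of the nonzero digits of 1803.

24

1×8×3 = 24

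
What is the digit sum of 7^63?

7^63 = 174251498233690814305510551794710260107945042018748343
Sum of its 54 digits: 208.

208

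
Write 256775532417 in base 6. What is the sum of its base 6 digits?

42

256775532417 in base 6 is 313543330445013.
Digit sum: 3+1+3+5+4+3+3+3+0+4+4+5+0+1+3 = 42.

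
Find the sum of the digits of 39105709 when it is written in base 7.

39105709 in base 7 is 653251546.
Digit sum: 6+5+3+2+5+1+5+4+6 = 37.

37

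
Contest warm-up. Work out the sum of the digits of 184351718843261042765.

86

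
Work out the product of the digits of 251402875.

2×5×1×4×0×2×8×7×5 = 0

0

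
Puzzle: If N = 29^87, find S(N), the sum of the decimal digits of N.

29^87 = 16928786085125636217954685526539591476599450947979275450903188345458171206851597191594097186523156446465868041540741828707650709
Sum of its 128 digits: 620.

620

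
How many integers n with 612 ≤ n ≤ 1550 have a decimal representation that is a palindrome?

The integers in [612, 1550] that have a decimal representation that is a palindrome: 616, 626, 636, 646, 656, 666, …, 1331, 1441.
44 qualify.

44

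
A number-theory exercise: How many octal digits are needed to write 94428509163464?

16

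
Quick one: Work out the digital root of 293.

5

2+9+3 = 14
1+4 = 5
(Equivalently, 293 mod 9 = 5.)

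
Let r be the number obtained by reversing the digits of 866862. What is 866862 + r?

Reverse of 866862 is 268668.
866862 + 268668 = 1135530

1135530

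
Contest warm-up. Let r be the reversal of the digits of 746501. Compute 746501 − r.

640854

Reverse of 746501 is 105647.
746501 − 105647 = 640854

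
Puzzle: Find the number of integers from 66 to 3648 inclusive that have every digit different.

1993

The integers in [66, 3648] that have every digit different: 67, 68, 69, 70, 71, 72, …, 3647, 3648.
1993 qualify.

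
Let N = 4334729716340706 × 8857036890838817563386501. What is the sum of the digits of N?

189

4334729716340706 × 8857036890838817563386501 = 38392861009444916269244309654714877209706
Sum of its 41 digits: 189.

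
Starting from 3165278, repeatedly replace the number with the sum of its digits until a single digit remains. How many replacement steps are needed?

2

3165278 → 32 → 5 (2 steps)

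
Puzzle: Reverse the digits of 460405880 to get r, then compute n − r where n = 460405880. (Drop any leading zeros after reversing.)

Reverse of 460405880 is 88504064.
460405880 − 88504064 = 371901816

371901816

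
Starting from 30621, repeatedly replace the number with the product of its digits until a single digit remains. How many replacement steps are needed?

1

30621 → 0 (1 step)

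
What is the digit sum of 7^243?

910

7^243 = 22846712859873746480447821666592346426694132333435558998983412854961114186622574870902442510049863025667206258127311451949520409822391138243055993672121915936570990365106665813437806284123385754752042992343
Sum of its 206 digits: 910.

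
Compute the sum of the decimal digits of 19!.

19! = 121645100408832000
Sum of its 18 digits: 45.

45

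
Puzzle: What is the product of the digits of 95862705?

0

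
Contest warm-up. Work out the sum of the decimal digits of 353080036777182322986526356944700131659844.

182

3+5+3+0+8+0+0+3+6+7+7+7+1+8+2+3+2+2+9+8+6+5+2+6+3+5+6+9+4+4+7+0+0+1+3+1+6+5+9+8+4+4 = 182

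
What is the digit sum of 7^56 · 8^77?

500

7^56 · 8^77 = 730162020293511059007622710669458245760908072890299671904407168226311983429810819674395260549731202693586024763752448
Sum of its 117 digits: 500.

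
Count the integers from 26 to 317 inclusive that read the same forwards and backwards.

29

The integers in [26, 317] that read the same forwards and backwards: 33, 44, 55, 66, 77, 88, …, 303, 313.
29 qualify.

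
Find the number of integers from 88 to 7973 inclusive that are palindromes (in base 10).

The integers in [88, 7973] that are palindromes (in base 10): 88, 99, 101, 111, 121, 131, …, 7777, 7887.
161 qualify.

161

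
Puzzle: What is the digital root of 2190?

2+1+9+0 = 12
1+2 = 3

3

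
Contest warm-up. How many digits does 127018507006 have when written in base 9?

12

127018507006 in base 9 is 403763651111, which has 12 digits.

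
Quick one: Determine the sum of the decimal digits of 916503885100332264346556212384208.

9+1+6+5+0+3+8+8+5+1+0+0+3+3+2+2+6+4+3+4+6+5+5+6+2+1+2+3+8+4+2+0+8 = 125

125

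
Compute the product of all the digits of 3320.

3×3×2×0 = 0

0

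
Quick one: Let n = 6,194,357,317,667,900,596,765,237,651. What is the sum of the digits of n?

136

6+1+9+4+3+5+7+3+1+7+6+6+7+9+0+0+5+9+6+7+6+5+2+3+7+6+5+1 = 136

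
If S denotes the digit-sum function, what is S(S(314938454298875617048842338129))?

11

First digit sum: 146.
1+4+6 = 11.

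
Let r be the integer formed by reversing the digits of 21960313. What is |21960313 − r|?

9346599

Reverse of 21960313 is 31306912.
|21960313 − 31306912| = 9346599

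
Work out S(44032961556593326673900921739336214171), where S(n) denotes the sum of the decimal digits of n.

157

4+4+0+3+2+9+6+1+5+5+6+5+9+3+3+2+6+6+7+3+9+0+0+9+2+1+7+3+9+3+3+6+2+1+4+1+7+1 = 157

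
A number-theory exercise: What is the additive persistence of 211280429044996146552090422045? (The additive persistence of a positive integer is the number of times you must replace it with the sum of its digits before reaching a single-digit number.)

211280429044996146552090422045 → 110 → 2 (2 steps)

2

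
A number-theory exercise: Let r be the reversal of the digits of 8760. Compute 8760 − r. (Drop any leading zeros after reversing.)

8082

Reverse of 8760 is 678.
8760 − 678 = 8082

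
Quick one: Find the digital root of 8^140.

1

The digital root of n equals n mod 9 (or 9 when 9 | n), so we need 8^140 mod 9.
8^140 ≡ 1 (mod 9), so the digital root is 1.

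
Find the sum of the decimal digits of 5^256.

805

5^256 = 86361685550944446253863518628003995711160003644362813850237034701685918031624270579715075034722882265605472939461496635969950989468319466936530037770580747746862471103668212890625
Sum of its 179 digits: 805.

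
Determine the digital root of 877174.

8+7+7+1+7+4 = 34
3+4 = 7

7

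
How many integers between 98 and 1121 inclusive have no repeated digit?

The integers in [98, 1121] that have no repeated digit: 98, 102, 103, 104, 105, 106, …, 1097, 1098.
705 qualify.

705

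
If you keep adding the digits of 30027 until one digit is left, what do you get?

3

3+0+0+2+7 = 12
1+2 = 3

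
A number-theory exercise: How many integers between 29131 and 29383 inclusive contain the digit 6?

52

The integers in [29131, 29383] that contain the digit 6: 29136, 29146, 29156, 29160, 29161, 29162, …, 29369, 29376.
52 qualify.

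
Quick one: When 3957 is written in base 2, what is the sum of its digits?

3957 in base 2 is 111101110101.
Digit sum: 1+1+1+1+0+1+1+1+0+1+0+1 = 9.

9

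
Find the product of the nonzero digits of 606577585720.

6×6×5×7×7×5×8×5×7×2 = 24696000

24696000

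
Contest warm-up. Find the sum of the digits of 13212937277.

44

1+3+2+1+2+9+3+7+2+7+7 = 44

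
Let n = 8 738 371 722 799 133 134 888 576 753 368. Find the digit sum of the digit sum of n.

9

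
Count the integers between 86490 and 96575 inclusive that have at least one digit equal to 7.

The integers in [86490, 96575] that have at least one digit equal to 7: 86497, 86507, 86517, 86527, 86537, 86547, …, 96574, 96575.
3453 qualify.

3453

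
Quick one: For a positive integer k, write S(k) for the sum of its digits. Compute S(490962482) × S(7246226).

1276

S(490962482) = 4+9+0+9+6+2+4+8+2 = 44.
S(7246226) = 7+2+4+6+2+2+6 = 29.
44 · 29 = 1276.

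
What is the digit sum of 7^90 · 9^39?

7^90 · 9^39 = 188053521050198814226688415782746194557675528347976823903299299079702753134114812919860229411201088465475857369961
Sum of its 114 digits: 531.

531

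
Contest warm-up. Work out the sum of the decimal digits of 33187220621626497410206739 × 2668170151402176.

33187220621626497410206739 × 2668170151402176 = 88549151470622589101315681961294894464064
Sum of its 41 digits: 186.

186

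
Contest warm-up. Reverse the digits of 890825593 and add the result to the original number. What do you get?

Reverse of 890825593 is 395528098.
890825593 + 395528098 = 1286353691

1286353691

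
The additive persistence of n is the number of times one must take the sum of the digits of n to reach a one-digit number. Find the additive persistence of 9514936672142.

3

9514936672142 → 59 → 14 → 5 (3 steps)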